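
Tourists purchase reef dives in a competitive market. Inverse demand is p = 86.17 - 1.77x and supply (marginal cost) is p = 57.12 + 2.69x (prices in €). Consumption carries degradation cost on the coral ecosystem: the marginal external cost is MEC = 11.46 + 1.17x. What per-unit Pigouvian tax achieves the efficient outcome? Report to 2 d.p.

Social marginal benefit = demand − MEC = 74.71 - 2.94x.
Set SMB = MC: 74.71 - 2.94x = 57.12 + 2.69x → x* = 3.1243.
The Pigouvian tax equals MEC at x*: 11.46 + 1.17×3.1243 = 15.1154.

tax = €15.12 per unit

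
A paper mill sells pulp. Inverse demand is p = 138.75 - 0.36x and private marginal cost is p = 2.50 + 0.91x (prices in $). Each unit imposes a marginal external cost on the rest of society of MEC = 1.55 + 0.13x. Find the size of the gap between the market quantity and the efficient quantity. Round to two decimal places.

11.07 units

Market equilibrium (private): 2.50 + 0.91x = 138.75 - 0.36x → x_m = 107.2835.
Social marginal cost = private MC + MEC = 4.05 + 1.04x.
Set SMC = demand: 4.05 + 1.04x = 138.75 - 0.36x → x* = 96.2143.
Gap = |107.2835 − 96.2143| = 11.0692.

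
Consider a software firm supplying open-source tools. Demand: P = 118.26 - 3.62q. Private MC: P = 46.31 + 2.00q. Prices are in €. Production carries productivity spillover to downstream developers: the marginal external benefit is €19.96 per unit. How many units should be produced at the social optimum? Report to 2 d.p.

q* = 16.35

Social marginal cost = private MC − MEB = 26.35 + 2.00q.
Set SMC = demand: 26.35 + 2.00q = 118.26 - 3.62q → q* = 16.3541.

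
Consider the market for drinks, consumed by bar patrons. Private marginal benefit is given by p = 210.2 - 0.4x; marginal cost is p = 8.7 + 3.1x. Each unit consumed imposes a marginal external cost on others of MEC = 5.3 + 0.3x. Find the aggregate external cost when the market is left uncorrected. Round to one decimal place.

802.3

Market equilibrium (private): 8.7 + 3.1x = 210.2 - 0.4x → x_m = 57.5714.
Total external cost = ∫₀^{x_m} (5.3 + 0.3x) dx = 5.3×57.5714 + ½×0.3×57.5714² = 802.2983.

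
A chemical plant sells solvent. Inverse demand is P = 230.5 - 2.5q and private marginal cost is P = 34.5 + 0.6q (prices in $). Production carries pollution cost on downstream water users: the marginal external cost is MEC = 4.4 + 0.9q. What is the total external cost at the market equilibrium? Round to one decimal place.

Market equilibrium (private): 34.5 + 0.6q = 230.5 - 2.5q → q_m = 63.2258.
Total external cost = ∫₀^{q_m} (4.4 + 0.9q) dq = 4.4×63.2258 + ½×0.9×63.2258² = 2077.0693.

$2077.1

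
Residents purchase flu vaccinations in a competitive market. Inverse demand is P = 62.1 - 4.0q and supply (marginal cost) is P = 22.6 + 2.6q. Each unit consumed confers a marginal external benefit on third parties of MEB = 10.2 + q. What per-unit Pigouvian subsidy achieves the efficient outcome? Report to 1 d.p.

Social marginal benefit = demand + MEB = 72.3 - 3.0q.
Set SMB = MC: 72.3 - 3.0q = 22.6 + 2.6q → q* = 8.8750.
The Pigouvian subsidy equals MEB at q*: 10.2 + 1.0×8.8750 = 19.0750.

subsidy = 19.1 per unit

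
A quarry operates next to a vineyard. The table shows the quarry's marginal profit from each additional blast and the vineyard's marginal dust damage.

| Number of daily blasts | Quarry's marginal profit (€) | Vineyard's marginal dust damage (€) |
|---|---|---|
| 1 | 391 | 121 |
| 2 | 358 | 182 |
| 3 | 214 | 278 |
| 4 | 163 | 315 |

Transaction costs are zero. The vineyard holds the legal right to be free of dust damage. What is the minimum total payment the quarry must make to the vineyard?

€303

Efficient level: marginal profit ≥ marginal dust damage through level 2, so k* = 2.
With the vineyard holding the right, the quarry must at least compensate total damage at k*: 121 + 182 = 303.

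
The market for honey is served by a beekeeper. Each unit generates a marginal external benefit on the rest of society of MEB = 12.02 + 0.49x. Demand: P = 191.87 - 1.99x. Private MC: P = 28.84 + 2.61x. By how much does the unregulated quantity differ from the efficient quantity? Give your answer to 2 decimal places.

7.15 units

Market equilibrium (private): 28.84 + 2.61x = 191.87 - 1.99x → x_m = 35.4413.
Social marginal cost = private MC − MEB = 16.82 + 2.12x.
Set SMC = demand: 16.82 + 2.12x = 191.87 - 1.99x → x* = 42.5912.
Gap = |35.4413 − 42.5912| = 7.1499.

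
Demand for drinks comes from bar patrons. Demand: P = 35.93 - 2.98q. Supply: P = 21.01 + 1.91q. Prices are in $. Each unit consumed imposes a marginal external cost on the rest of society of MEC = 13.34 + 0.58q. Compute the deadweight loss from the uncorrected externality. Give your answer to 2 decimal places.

DWL = $20.87

Market equilibrium (private): 21.01 + 1.91q = 35.93 - 2.98q → q_m = 3.0511.
Social marginal benefit = demand − MEC = 22.59 - 3.56q.
Set SMB = MC: 22.59 - 3.56q = 21.01 + 1.91q → q* = 0.2888.
Height of the DWL triangle at q_m is MC(q_m) − SMB(q_m) = MEC(q_m) = 15.1097.
DWL = ½ × 2.7623 × 15.1097 = 20.8688.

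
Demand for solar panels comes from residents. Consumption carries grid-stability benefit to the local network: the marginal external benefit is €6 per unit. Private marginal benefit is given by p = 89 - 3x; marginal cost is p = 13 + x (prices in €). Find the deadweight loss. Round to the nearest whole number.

Market equilibrium (private): 13 + x = 89 - 3x → x_m = 19.0000.
Social marginal benefit = demand + MEB = 95 - 3x.
Set SMB = MC: 95 - 3x = 13 + x → x* = 20.5000.
Height of the DWL triangle at x_m is SMB(x_m) − MC(x_m) = MEB(x_m) = 6.0000.
DWL = ½ × 1.5000 × 6.0000 = 4.5000.

DWL = €5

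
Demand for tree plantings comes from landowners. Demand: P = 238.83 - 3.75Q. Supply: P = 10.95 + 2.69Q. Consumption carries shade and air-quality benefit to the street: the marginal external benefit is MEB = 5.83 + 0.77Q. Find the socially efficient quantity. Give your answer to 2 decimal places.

Social marginal benefit = demand + MEB = 244.66 - 2.98Q.
Set SMB = MC: 244.66 - 2.98Q = 10.95 + 2.69Q → Q* = 41.2187.

Q* = 41.22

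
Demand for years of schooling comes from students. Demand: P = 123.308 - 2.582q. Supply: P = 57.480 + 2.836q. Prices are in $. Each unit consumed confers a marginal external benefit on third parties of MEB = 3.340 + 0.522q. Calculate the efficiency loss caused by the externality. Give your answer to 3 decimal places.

Market equilibrium (private): 57.480 + 2.836q = 123.308 - 2.582q → q_m = 12.1499.
Social marginal benefit = demand + MEB = 126.648 - 2.060q.
Set SMB = MC: 126.648 - 2.060q = 57.480 + 2.836q → q* = 14.1275.
Height of the DWL triangle at q_m is SMB(q_m) − MC(q_m) = MEB(q_m) = 9.6822.
DWL = ½ × 1.9776 × 9.6822 = 9.5738.

DWL = $9.574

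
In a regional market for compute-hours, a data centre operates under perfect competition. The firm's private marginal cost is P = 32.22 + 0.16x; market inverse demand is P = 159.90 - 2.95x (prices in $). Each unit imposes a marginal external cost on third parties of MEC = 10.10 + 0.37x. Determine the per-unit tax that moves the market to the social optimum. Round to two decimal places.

Social marginal cost = private MC + MEC = 42.32 + 0.53x.
Set SMC = demand: 42.32 + 0.53x = 159.90 - 2.95x → x* = 33.7874.
The Pigouvian tax equals MEC at x*: 10.10 + 0.37×33.7874 = 22.6013.

tax = $22.60 per unit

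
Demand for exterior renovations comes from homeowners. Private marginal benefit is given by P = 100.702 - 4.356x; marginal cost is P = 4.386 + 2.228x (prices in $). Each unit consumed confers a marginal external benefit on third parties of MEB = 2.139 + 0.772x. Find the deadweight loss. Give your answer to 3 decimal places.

Market equilibrium (private): 4.386 + 2.228x = 100.702 - 4.356x → x_m = 14.6288.
Social marginal benefit = demand + MEB = 102.841 - 3.584x.
Set SMB = MC: 102.841 - 3.584x = 4.386 + 2.228x → x* = 16.9400.
The loss is the area between SMB and MC from x* to x_m; with linear curves that's a triangle of height MEB(x_m).
DWL = ½ × 2.3112 × 13.4324 = 15.5225.

DWL = $15.522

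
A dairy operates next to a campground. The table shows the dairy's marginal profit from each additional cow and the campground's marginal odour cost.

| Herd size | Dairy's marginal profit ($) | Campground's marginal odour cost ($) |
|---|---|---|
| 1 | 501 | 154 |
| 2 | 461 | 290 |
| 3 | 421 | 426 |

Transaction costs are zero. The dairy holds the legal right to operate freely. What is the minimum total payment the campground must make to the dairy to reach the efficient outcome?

$421

Left alone the dairy would choose level 3 (marginal profit stays positive).
Efficient level: k* = 2 (marginal profit ≥ marginal odour cost through 2).
The campground must at least cover the dairy's forgone profit from cutting 3→2: 421 = 421.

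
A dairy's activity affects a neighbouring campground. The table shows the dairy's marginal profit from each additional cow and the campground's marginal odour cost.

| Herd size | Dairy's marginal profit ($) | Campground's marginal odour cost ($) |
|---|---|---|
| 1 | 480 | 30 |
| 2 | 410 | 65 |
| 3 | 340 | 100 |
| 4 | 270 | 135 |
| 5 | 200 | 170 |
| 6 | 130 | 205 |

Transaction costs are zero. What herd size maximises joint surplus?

5

Bargaining reaches the level where marginal profit last exceeds marginal odour cost.
That holds through level 5 (200 ≥ 170) but not at 6 (130 < 205).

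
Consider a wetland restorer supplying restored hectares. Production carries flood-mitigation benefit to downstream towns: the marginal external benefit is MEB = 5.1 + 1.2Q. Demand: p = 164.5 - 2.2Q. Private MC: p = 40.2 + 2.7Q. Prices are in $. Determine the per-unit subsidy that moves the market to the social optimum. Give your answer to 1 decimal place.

subsidy = $47.1 per unit

Social marginal cost = private MC − MEB = 35.1 + 1.5Q.
Set SMC = demand: 35.1 + 1.5Q = 164.5 - 2.2Q → Q* = 34.9730.
The Pigouvian subsidy equals MEB at Q*: 5.1 + 1.2×34.9730 = 47.0676.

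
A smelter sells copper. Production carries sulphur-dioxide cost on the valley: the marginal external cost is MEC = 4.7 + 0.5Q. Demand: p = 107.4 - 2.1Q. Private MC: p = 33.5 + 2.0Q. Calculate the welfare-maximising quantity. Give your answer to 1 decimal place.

Q* = 15.0

Social marginal cost = private MC + MEC = 38.2 + 2.5Q.
Set SMC = demand: 38.2 + 2.5Q = 107.4 - 2.1Q → Q* = 15.0435.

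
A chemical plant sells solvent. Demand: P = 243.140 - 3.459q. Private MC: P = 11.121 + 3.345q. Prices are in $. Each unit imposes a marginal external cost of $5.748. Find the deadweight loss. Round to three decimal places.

Market equilibrium (private): 11.121 + 3.345q = 243.140 - 3.459q → q_m = 34.1004.
Social marginal cost = private MC + MEC = 16.869 + 3.345q.
Set SMC = demand: 16.869 + 3.345q = 243.140 - 3.459q → q* = 33.2556.
Between q* and q_m the wedge SMC − demand runs linearly from 0 to MEC(q_m), so the loss is a triangle.
DWL = ½ × 0.8448 × 5.7480 = 2.4280.

DWL = $2.428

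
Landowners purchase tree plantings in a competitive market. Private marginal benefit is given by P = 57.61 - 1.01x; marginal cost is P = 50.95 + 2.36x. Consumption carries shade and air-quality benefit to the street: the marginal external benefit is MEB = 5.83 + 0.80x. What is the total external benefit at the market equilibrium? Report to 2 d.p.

Market equilibrium (private): 50.95 + 2.36x = 57.61 - 1.01x → x_m = 1.9763.
Total external benefit = ∫₀^{x_m} (5.83 + 0.80x) dx = 5.83×1.9763 + ½×0.80×1.9763² = 13.0841.

13.08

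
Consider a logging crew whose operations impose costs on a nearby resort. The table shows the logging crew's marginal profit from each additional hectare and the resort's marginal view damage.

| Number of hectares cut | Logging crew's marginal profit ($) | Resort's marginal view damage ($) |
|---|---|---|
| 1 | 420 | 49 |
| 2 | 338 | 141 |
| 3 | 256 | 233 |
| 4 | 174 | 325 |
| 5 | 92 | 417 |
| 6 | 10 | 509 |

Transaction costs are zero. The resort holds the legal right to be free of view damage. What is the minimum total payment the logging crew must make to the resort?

Efficient level: marginal profit ≥ marginal view damage through level 3, so k* = 3.
With the resort holding the right, the logging crew must at least compensate total damage at k*: 49 + 141 + 233 = 423.

$423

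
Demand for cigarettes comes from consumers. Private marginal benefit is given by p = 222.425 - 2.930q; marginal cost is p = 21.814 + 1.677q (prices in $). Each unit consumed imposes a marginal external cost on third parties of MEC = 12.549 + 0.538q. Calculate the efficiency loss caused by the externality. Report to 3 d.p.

Market equilibrium (private): 21.814 + 1.677q = 222.425 - 2.930q → q_m = 43.5448.
Social marginal benefit = demand − MEC = 209.876 - 3.468q.
Set SMB = MC: 209.876 - 3.468q = 21.814 + 1.677q → q* = 36.5524.
Between q* and q_m the wedge MC − SMB runs linearly from 0 to MEC(q_m), so the loss is a triangle.
DWL = ½ × 6.9924 × 35.9761 = 125.7796.

DWL = $125.780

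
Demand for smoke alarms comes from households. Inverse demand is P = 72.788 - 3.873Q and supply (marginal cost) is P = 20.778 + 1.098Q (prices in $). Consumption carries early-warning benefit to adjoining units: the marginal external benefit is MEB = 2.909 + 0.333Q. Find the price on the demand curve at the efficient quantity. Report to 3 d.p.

Social marginal benefit = demand + MEB = 75.697 - 3.540Q.
Set SMB = MC: 75.697 - 3.540Q = 20.778 + 1.098Q → Q* = 11.8411.
Consumer price on the demand curve at Q*: 72.788 − 3.873×11.8411 = 26.9274.

P = $26.927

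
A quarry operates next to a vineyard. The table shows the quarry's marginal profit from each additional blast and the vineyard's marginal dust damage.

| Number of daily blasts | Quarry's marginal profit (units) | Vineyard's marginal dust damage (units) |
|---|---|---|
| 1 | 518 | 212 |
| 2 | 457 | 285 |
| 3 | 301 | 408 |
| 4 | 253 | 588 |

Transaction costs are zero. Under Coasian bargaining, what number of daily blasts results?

Bargaining reaches the level where marginal profit last exceeds marginal dust damage.
That holds through level 2 (457 ≥ 285) but not at 3 (301 < 408).

2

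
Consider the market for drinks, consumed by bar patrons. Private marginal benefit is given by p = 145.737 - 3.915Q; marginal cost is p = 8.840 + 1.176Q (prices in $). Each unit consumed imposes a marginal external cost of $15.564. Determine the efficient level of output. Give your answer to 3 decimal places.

Social marginal benefit = demand − MEC = 130.173 - 3.915Q.
Set SMB = MC: 130.173 - 3.915Q = 8.840 + 1.176Q → Q* = 23.8328.

Q* = 23.833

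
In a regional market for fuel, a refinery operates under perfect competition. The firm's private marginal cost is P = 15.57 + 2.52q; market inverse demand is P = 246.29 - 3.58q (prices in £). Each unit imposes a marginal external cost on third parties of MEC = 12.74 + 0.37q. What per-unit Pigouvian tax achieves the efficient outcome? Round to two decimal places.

tax = £25.21 per unit

Social marginal cost = private MC + MEC = 28.31 + 2.89q.
Set SMC = demand: 28.31 + 2.89q = 246.29 - 3.58q → q* = 33.6909.
The Pigouvian tax equals MEC at q*: 12.74 + 0.37×33.6909 = 25.2056.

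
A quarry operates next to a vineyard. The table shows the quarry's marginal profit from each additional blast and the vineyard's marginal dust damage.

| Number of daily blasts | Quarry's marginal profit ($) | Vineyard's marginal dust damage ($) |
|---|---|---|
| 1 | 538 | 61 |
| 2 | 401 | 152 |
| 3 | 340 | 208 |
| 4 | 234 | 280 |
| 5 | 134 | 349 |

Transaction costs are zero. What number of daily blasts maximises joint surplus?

3

Bargaining reaches the level where marginal profit last exceeds marginal dust damage.
That holds through level 3 (340 ≥ 208) but not at 4 (234 < 280).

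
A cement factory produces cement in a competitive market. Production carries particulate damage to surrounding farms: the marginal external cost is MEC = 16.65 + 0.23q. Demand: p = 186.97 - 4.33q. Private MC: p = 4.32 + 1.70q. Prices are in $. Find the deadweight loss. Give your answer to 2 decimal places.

Market equilibrium (private): 4.32 + 1.70q = 186.97 - 4.33q → q_m = 30.2902.
Social marginal cost = private MC + MEC = 20.97 + 1.93q.
Set SMC = demand: 20.97 + 1.93q = 186.97 - 4.33q → q* = 26.5176.
The welfare-loss triangle has base |q_m − q*| and height MEC(q_m) (the vertical gap between SMC and demand is zero at q* and MEC at q_m).
DWL = ½ × 3.7726 × 23.6167 = 44.5482.

DWL = $44.55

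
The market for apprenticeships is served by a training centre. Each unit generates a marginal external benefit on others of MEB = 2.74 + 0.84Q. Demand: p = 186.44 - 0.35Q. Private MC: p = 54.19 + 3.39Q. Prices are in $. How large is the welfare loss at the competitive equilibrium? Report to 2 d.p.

Market equilibrium (private): 54.19 + 3.39Q = 186.44 - 0.35Q → Q_m = 35.3610.
Social marginal cost = private MC − MEB = 51.45 + 2.55Q.
Set SMC = demand: 51.45 + 2.55Q = 186.44 - 0.35Q → Q* = 46.5483.
The welfare-loss triangle has base |Q_m − Q*| and height MEB(Q_m) (the vertical gap between SMC and demand is zero at Q* and MEB at Q_m).
DWL = ½ × 11.1873 × 32.4432 = 181.4759.

DWL = $181.48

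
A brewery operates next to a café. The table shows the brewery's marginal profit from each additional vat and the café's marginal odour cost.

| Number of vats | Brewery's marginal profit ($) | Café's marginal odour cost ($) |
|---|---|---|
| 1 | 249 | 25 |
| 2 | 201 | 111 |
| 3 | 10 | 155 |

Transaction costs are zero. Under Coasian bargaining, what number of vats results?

2

Bargaining reaches the level where marginal profit last exceeds marginal odour cost.
That holds through level 2 (201 ≥ 111) but not at 3 (10 < 155).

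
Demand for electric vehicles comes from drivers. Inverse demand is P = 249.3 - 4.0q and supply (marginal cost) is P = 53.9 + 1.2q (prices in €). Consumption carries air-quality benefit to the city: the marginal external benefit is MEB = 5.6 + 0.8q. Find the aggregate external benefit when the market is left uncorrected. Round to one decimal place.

€775.2

Market equilibrium (private): 53.9 + 1.2q = 249.3 - 4.0q → q_m = 37.5769.
Total external benefit = ∫₀^{q_m} (5.6 + 0.8q) dq = 5.6×37.5769 + ½×0.8×37.5769² = 775.2400.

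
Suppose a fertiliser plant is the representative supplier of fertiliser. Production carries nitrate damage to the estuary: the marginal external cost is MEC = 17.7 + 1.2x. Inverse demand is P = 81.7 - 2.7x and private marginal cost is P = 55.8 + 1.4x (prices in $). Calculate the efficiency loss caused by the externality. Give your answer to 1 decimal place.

DWL = $60.3

Market equilibrium (private): 55.8 + 1.4x = 81.7 - 2.7x → x_m = 6.3171.
Social marginal cost = private MC + MEC = 73.5 + 2.6x.
Set SMC = demand: 73.5 + 2.6x = 81.7 - 2.7x → x* = 1.5472.
The loss is the area between SMC and demand from x* to x_m; with linear curves that's a triangle of height MEC(x_m).
DWL = ½ × 4.7699 × 25.2805 = 60.2927.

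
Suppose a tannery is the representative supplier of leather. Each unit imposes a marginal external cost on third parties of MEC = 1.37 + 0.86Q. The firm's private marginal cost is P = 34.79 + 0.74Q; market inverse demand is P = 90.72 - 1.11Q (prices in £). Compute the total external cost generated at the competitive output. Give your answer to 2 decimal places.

£434.44

Market equilibrium (private): 34.79 + 0.74Q = 90.72 - 1.11Q → Q_m = 30.2324.
Total external cost = ∫₀^{Q_m} (1.37 + 0.86Q) dQ = 1.37×30.2324 + ½×0.86×30.2324² = 434.4375.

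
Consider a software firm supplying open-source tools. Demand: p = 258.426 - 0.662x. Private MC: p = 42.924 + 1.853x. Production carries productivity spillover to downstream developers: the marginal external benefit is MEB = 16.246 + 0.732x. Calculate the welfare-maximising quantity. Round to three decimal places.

Social marginal cost = private MC − MEB = 26.678 + 1.121x.
Set SMC = demand: 26.678 + 1.121x = 258.426 - 0.662x → x* = 129.9764.

x* = 129.976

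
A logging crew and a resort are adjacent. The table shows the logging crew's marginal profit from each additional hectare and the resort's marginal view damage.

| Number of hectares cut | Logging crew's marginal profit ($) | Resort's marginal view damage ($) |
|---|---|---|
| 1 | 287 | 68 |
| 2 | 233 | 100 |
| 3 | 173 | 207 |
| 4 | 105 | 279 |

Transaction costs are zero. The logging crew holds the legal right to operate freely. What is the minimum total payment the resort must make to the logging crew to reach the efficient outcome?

Left alone the logging crew would choose level 4 (marginal profit stays positive).
Efficient level: k* = 2 (marginal profit ≥ marginal view damage through 2).
The resort must at least cover the logging crew's forgone profit from cutting 4→2: 173 + 105 = 278.

$278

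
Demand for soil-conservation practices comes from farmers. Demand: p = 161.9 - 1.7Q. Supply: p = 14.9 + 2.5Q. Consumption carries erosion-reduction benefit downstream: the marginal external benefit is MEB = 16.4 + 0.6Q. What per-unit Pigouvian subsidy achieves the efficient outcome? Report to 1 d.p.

Social marginal benefit = demand + MEB = 178.3 - 1.1Q.
Set SMB = MC: 178.3 - 1.1Q = 14.9 + 2.5Q → Q* = 45.3889.
The Pigouvian subsidy equals MEB at Q*: 16.4 + 0.6×45.3889 = 43.6333.

subsidy = 43.6 per unit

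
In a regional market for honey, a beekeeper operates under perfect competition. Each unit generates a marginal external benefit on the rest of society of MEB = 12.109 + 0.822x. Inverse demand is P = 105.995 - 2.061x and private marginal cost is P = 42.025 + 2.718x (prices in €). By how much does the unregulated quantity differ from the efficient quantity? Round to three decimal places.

5.841 units

Market equilibrium (private): 42.025 + 2.718x = 105.995 - 2.061x → x_m = 13.3856.
Social marginal cost = private MC − MEB = 29.916 + 1.896x.
Set SMC = demand: 29.916 + 1.896x = 105.995 - 2.061x → x* = 19.2264.
Gap = |13.3856 − 19.2264| = 5.8408.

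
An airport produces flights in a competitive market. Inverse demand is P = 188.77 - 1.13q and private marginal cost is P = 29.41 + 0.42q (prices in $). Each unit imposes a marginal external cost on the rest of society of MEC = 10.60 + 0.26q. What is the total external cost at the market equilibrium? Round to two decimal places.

$2463.98

Market equilibrium (private): 29.41 + 0.42q = 188.77 - 1.13q → q_m = 102.8129.
Total external cost = ∫₀^{q_m} (10.60 + 0.26q) dq = 10.60×102.8129 + ½×0.26×102.8129² = 2463.9808.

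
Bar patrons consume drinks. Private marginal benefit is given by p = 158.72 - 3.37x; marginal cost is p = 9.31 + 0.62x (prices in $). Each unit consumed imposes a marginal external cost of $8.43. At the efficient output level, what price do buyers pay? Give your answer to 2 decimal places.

Social marginal benefit = demand − MEC = 150.29 - 3.37x.
Set SMB = MC: 150.29 - 3.37x = 9.31 + 0.62x → x* = 35.3333.
Consumer price on the demand curve at x*: 158.72 − 3.37×35.3333 = 39.6468.

P = $39.65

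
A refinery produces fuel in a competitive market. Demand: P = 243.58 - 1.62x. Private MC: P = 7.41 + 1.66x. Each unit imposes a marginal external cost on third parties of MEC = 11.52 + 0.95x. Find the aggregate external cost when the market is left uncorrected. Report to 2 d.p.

Market equilibrium (private): 7.41 + 1.66x = 243.58 - 1.62x → x_m = 72.0030.
Total external cost = ∫₀^{x_m} (11.52 + 0.95x) dx = 11.52×72.0030 + ½×0.95×72.0030² = 3292.0798.

3292.08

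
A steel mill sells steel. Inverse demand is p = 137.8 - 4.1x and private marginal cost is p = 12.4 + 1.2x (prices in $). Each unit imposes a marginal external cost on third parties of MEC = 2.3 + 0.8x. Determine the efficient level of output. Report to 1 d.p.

Social marginal cost = private MC + MEC = 14.7 + 2.0x.
Set SMC = demand: 14.7 + 2.0x = 137.8 - 4.1x → x* = 20.1803.

x* = 20.2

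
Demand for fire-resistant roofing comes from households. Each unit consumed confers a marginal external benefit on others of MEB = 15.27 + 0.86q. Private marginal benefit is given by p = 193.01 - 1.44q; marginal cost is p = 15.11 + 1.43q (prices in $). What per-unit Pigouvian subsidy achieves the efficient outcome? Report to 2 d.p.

subsidy = $97.92 per unit

Social marginal benefit = demand + MEB = 208.28 - 0.58q.
Set SMB = MC: 208.28 - 0.58q = 15.11 + 1.43q → q* = 96.1045.
The Pigouvian subsidy equals MEB at q*: 15.27 + 0.86×96.1045 = 97.9199.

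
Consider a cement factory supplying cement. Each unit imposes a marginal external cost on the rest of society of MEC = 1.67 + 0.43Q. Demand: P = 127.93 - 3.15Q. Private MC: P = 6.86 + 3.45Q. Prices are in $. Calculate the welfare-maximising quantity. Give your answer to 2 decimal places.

Social marginal cost = private MC + MEC = 8.53 + 3.88Q.
Set SMC = demand: 8.53 + 3.88Q = 127.93 - 3.15Q → Q* = 16.9844.

Q* = 16.98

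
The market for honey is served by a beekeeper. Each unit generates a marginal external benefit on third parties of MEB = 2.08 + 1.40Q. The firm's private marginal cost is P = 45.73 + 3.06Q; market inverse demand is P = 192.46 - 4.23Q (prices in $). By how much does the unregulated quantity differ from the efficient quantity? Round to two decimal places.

Market equilibrium (private): 45.73 + 3.06Q = 192.46 - 4.23Q → Q_m = 20.1276.
Social marginal cost = private MC − MEB = 43.65 + 1.66Q.
Set SMC = demand: 43.65 + 1.66Q = 192.46 - 4.23Q → Q* = 25.2649.
Gap = |20.1276 − 25.2649| = 5.1373.

5.14 units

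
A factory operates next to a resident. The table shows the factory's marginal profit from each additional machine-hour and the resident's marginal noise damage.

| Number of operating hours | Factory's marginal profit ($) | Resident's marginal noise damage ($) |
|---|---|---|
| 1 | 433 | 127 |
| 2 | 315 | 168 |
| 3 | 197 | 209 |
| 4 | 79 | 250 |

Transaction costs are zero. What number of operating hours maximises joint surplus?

Bargaining reaches the level where marginal profit last exceeds marginal noise damage.
That holds through level 2 (315 ≥ 168) but not at 3 (197 < 209).

2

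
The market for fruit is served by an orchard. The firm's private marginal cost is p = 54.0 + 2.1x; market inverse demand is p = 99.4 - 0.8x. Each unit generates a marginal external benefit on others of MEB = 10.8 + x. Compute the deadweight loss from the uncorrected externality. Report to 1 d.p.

Market equilibrium (private): 54.0 + 2.1x = 99.4 - 0.8x → x_m = 15.6552.
Social marginal cost = private MC − MEB = 43.2 + 1.1x.
Set SMC = demand: 43.2 + 1.1x = 99.4 - 0.8x → x* = 29.5789.
The loss is the area between SMC and demand from x* to x_m; with linear curves that's a triangle of height MEB(x_m).
DWL = ½ × 13.9237 × 26.4552 = 184.1771.

DWL = 184.2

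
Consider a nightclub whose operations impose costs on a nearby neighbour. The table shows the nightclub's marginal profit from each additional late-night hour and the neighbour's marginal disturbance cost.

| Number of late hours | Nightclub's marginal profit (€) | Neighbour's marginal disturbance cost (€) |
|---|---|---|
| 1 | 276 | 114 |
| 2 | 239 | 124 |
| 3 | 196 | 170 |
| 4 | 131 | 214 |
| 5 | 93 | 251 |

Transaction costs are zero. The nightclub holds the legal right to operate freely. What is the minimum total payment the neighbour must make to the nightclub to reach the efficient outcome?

€224

Left alone the nightclub would choose level 5 (marginal profit stays positive).
Efficient level: k* = 3 (marginal profit ≥ marginal disturbance cost through 3).
The neighbour must at least cover the nightclub's forgone profit from cutting 5→3: 131 + 93 = 224.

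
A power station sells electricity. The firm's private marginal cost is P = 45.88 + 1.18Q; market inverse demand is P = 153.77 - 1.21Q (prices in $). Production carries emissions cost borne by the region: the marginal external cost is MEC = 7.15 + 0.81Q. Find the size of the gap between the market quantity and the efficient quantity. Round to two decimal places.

Market equilibrium (private): 45.88 + 1.18Q = 153.77 - 1.21Q → Q_m = 45.1423.
Social marginal cost = private MC + MEC = 53.03 + 1.99Q.
Set SMC = demand: 53.03 + 1.99Q = 153.77 - 1.21Q → Q* = 31.4813.
Gap = |45.1423 − 31.4813| = 13.6610.

13.66 units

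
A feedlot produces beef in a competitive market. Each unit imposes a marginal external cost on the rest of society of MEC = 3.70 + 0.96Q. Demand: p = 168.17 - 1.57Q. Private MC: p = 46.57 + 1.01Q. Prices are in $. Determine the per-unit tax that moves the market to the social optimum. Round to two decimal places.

tax = $35.67 per unit

Social marginal cost = private MC + MEC = 50.27 + 1.97Q.
Set SMC = demand: 50.27 + 1.97Q = 168.17 - 1.57Q → Q* = 33.3051.
The Pigouvian tax equals MEC at Q*: 3.70 + 0.96×33.3051 = 35.6729.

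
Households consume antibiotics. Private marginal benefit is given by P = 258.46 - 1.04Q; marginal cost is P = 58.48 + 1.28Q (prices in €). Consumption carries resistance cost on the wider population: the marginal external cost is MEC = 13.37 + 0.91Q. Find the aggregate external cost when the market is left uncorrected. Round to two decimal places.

Market equilibrium (private): 58.48 + 1.28Q = 258.46 - 1.04Q → Q_m = 86.1983.
Total external cost = ∫₀^{Q_m} (13.37 + 0.91Q) dQ = 13.37×86.1983 + ½×0.91×86.1983² = 4533.1881.

€4533.19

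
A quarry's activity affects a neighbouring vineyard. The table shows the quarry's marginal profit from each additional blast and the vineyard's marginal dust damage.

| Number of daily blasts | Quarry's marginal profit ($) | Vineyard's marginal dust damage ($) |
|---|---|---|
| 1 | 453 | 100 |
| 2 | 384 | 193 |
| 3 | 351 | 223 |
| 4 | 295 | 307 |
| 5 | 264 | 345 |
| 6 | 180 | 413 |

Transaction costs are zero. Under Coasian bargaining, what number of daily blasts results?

3

Bargaining reaches the level where marginal profit last exceeds marginal dust damage.
That holds through level 3 (351 ≥ 223) but not at 4 (295 < 307).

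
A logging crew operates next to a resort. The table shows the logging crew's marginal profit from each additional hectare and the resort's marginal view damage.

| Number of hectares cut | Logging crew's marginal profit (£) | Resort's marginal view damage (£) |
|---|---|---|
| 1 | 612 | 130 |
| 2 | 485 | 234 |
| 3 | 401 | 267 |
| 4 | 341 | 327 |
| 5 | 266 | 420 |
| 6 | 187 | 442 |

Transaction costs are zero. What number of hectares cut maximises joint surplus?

Bargaining reaches the level where marginal profit last exceeds marginal view damage.
That holds through level 4 (341 ≥ 327) but not at 5 (266 < 420).

4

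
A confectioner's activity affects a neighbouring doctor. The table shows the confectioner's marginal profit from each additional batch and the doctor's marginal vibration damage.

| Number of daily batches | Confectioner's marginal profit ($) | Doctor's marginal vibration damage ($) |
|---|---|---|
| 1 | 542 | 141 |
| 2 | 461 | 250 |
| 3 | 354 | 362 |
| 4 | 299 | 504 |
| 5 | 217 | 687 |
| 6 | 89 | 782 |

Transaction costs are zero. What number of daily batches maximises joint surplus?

2

Bargaining reaches the level where marginal profit last exceeds marginal vibration damage.
That holds through level 2 (461 ≥ 250) but not at 3 (354 < 362).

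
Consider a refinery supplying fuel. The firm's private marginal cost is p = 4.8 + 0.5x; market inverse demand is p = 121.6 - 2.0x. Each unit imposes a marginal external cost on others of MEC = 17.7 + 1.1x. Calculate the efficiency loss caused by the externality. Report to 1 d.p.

Market equilibrium (private): 4.8 + 0.5x = 121.6 - 2.0x → x_m = 46.7200.
Social marginal cost = private MC + MEC = 22.5 + 1.6x.
Set SMC = demand: 22.5 + 1.6x = 121.6 - 2.0x → x* = 27.5278.
Between x* and x_m the wedge SMC − demand runs linearly from 0 to MEC(x_m), so the loss is a triangle.
DWL = ½ × 19.1922 × 69.0920 = 663.0137.

DWL = 663.0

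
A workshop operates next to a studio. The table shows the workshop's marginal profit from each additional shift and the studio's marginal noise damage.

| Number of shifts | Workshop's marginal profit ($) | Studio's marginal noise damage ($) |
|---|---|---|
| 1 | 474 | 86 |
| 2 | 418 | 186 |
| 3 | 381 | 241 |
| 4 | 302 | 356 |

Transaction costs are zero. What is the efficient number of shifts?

3

Bargaining reaches the level where marginal profit last exceeds marginal noise damage.
That holds through level 3 (381 ≥ 241) but not at 4 (302 < 356).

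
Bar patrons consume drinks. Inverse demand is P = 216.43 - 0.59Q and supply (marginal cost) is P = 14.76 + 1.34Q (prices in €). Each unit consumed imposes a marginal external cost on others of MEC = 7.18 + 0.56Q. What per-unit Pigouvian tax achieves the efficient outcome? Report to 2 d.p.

Social marginal benefit = demand − MEC = 209.25 - 1.15Q.
Set SMB = MC: 209.25 - 1.15Q = 14.76 + 1.34Q → Q* = 78.1084.
The Pigouvian tax equals MEC at Q*: 7.18 + 0.56×78.1084 = 50.9207.

tax = €50.92 per unit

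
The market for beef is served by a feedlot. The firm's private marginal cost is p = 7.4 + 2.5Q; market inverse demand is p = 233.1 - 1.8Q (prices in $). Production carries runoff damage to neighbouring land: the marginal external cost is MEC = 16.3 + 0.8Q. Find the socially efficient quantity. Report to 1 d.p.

Social marginal cost = private MC + MEC = 23.7 + 3.3Q.
Set SMC = demand: 23.7 + 3.3Q = 233.1 - 1.8Q → Q* = 41.0588.

Q* = 41.1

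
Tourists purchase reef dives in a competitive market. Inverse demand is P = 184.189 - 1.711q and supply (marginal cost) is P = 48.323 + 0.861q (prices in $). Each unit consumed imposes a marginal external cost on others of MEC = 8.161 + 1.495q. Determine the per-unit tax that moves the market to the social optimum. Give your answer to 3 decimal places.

Social marginal benefit = demand − MEC = 176.028 - 3.206q.
Set SMB = MC: 176.028 - 3.206q = 48.323 + 0.861q → q* = 31.4003.
The Pigouvian tax equals MEC at q*: 8.161 + 1.495×31.4003 = 55.1044.

tax = $55.104 per unit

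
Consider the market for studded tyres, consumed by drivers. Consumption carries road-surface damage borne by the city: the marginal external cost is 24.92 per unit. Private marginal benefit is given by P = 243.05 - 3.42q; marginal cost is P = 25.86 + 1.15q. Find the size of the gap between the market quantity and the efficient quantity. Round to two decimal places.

Market equilibrium (private): 25.86 + 1.15q = 243.05 - 3.42q → q_m = 47.5252.
Social marginal benefit = demand − MEC = 218.13 - 3.42q.
Set SMB = MC: 218.13 - 3.42q = 25.86 + 1.15q → q* = 42.0722.
Gap = |47.5252 − 42.0722| = 5.4530.

5.45 units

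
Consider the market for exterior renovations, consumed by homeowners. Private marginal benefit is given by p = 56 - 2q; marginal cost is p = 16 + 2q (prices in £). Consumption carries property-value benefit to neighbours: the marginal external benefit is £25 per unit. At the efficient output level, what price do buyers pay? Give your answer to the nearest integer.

P = £24

Social marginal benefit = demand + MEB = 81 - 2q.
Set SMB = MC: 81 - 2q = 16 + 2q → q* = 16.2500.
Consumer price on the demand curve at q*: 56 − 2×16.2500 = 23.5000.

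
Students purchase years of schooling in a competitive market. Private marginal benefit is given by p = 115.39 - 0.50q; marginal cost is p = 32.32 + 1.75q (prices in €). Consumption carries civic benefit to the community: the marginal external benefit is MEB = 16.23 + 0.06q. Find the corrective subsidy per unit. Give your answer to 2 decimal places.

subsidy = €18.95 per unit

Social marginal benefit = demand + MEB = 131.62 - 0.44q.
Set SMB = MC: 131.62 - 0.44q = 32.32 + 1.75q → q* = 45.3425.
The Pigouvian subsidy equals MEB at q*: 16.23 + 0.06×45.3425 = 18.9506.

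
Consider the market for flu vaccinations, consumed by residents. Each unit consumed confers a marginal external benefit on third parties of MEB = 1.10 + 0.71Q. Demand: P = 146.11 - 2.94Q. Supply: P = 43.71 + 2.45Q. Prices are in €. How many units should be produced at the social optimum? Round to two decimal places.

Social marginal benefit = demand + MEB = 147.21 - 2.23Q.
Set SMB = MC: 147.21 - 2.23Q = 43.71 + 2.45Q → Q* = 22.1154.

Q* = 22.12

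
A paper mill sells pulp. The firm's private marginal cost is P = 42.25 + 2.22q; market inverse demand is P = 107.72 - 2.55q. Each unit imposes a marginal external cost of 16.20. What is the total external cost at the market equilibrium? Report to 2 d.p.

Market equilibrium (private): 42.25 + 2.22q = 107.72 - 2.55q → q_m = 13.7254.
Total external cost = MEC × q_m = 16.20 × 13.7254 = 222.3515.

222.35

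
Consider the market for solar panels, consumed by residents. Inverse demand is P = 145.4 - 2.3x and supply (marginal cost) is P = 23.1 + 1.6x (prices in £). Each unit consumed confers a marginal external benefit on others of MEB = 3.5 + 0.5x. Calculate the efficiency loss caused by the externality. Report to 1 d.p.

Market equilibrium (private): 23.1 + 1.6x = 145.4 - 2.3x → x_m = 31.3590.
Social marginal benefit = demand + MEB = 148.9 - 1.8x.
Set SMB = MC: 148.9 - 1.8x = 23.1 + 1.6x → x* = 37.0000.
The welfare-loss triangle has base |x_m − x*| and height MEB(x_m) (the vertical gap between SMB and MC is zero at x* and MEB at x_m).
DWL = ½ × 5.6410 × 19.1795 = 54.0958.

DWL = £54.1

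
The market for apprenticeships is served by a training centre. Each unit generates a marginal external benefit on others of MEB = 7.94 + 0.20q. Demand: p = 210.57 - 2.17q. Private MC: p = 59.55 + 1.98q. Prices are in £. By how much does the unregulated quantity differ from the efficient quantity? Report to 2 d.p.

3.85 units

Market equilibrium (private): 59.55 + 1.98q = 210.57 - 2.17q → q_m = 36.3904.
Social marginal cost = private MC − MEB = 51.61 + 1.78q.
Set SMC = demand: 51.61 + 1.78q = 210.57 - 2.17q → q* = 40.2430.
Gap = |36.3904 − 40.2430| = 3.8526.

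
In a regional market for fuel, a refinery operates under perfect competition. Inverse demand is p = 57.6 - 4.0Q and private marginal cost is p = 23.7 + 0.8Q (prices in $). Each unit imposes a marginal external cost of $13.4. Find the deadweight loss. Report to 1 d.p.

Market equilibrium (private): 23.7 + 0.8Q = 57.6 - 4.0Q → Q_m = 7.0625.
Social marginal cost = private MC + MEC = 37.1 + 0.8Q.
Set SMC = demand: 37.1 + 0.8Q = 57.6 - 4.0Q → Q* = 4.2708.
The welfare-loss triangle has base |Q_m − Q*| and height MEC(Q_m) (the vertical gap between SMC and demand is zero at Q* and MEC at Q_m).
DWL = ½ × 2.7917 × 13.4000 = 18.7044.

DWL = $18.7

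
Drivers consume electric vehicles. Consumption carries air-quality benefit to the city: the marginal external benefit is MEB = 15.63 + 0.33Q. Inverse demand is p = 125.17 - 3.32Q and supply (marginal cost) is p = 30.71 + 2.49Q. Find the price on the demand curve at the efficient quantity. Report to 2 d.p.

Social marginal benefit = demand + MEB = 140.80 - 2.99Q.
Set SMB = MC: 140.80 - 2.99Q = 30.71 + 2.49Q → Q* = 20.0894.
Consumer price on the demand curve at Q*: 125.17 − 3.32×20.0894 = 58.4732.

P = 58.47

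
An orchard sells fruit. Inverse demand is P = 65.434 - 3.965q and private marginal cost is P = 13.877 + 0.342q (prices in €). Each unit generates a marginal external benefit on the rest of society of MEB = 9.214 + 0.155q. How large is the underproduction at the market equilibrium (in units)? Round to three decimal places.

Market equilibrium (private): 13.877 + 0.342q = 65.434 - 3.965q → q_m = 11.9705.
Social marginal cost = private MC − MEB = 4.663 + 0.187q.
Set SMC = demand: 4.663 + 0.187q = 65.434 - 3.965q → q* = 14.6366.
Gap = |11.9705 − 14.6366| = 2.6661.

2.666 units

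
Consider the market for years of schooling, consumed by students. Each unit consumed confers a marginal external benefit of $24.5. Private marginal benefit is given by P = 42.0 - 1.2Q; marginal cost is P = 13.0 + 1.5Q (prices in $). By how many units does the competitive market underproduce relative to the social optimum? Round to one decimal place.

Market equilibrium (private): 13.0 + 1.5Q = 42.0 - 1.2Q → Q_m = 10.7407.
Social marginal benefit = demand + MEB = 66.5 - 1.2Q.
Set SMB = MC: 66.5 - 1.2Q = 13.0 + 1.5Q → Q* = 19.8148.
Gap = |10.7407 − 19.8148| = 9.0741.

9.1 units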